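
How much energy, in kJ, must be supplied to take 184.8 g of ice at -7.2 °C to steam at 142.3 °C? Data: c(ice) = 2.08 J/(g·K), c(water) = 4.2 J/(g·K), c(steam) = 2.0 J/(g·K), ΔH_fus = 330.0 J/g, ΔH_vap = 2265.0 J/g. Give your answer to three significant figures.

q1 (heat ice -7.2→0.0 °C): 184.8 × 2.08 × 7.2 = 2768 J
q2 (melt at 0 °C): 184.8 × 330.0 = 60984 J
q3 (heat water 0.0→100.0 °C): 184.8 × 4.2 × 100.0 = 77616 J
q4 (vaporize at 100 °C): 184.8 × 2265.0 = 418572 J
q5 (heat steam 100.0→142.3 °C): 184.8 × 2.0 × 42.3 = 15634 J
Total: 2768 + 60984 + 77616 + 418572 + 15634 = 575574 J = 576 kJ

q = 576 kJ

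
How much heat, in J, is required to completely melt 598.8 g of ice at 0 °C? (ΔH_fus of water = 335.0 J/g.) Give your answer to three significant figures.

q = 201000 J

q = m × ΔH_fus = 598.8 × 335.0 = 200600 J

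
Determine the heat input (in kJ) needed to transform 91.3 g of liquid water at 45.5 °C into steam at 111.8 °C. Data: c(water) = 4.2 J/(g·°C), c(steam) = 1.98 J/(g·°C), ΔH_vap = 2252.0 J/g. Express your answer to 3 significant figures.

q = 229 kJ

q1 (heat water 45.5→100.0 °C): 91.3 × 4.2 × 54.5 = 20899 J
q2 (vaporize at 100 °C): 91.3 × 2252.0 = 205608 J
q3 (heat steam 100.0→111.8 °C): 91.3 × 1.98 × 11.8 = 2133 J
Total: 20899 + 205608 + 2133 = 228640 J = 229 kJ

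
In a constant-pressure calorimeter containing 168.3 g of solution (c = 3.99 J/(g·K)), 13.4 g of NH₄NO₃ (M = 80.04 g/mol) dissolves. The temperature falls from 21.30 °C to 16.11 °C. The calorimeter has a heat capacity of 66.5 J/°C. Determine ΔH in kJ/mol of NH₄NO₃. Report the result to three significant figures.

|ΔT| = |16.11 − 21.30| = 5.19 °C
|q_surr| = (168.3 × 3.99 + 66.5) × 5.19 = 738.017 × 5.19 = 3830 J
n(NH₄NO₃) = 13.4 / 80.04 = 0.1674 mol
Temperature fell, so q_rxn = +|q_surr| = 3.830 kJ
ΔH = q_rxn / n = 22.88 kJ/mol

ΔH = 22.9 kJ/mol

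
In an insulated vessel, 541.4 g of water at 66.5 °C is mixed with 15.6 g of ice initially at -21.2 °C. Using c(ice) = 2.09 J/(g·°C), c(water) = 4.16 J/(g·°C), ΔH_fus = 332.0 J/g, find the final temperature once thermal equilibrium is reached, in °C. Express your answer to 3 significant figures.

T_f = 62.1 °C

Heat to bring ice to 0 °C and melt it: q₁ = 15.6×2.09×21.2 + 15.6×332.0 = 5870.4 J
Heat the water can supply cooling to 0 °C: 541.4×4.16×66.5 = 149773 J > q₁, so all ice melts.
Energy balance: 541.4×4.16×(66.5 − T) = 5870.4 + 15.6×4.16×(T − 0)
2252.224(66.5 − T) = 5870.4 + 64.896 T
149773 − 5870.4 = 2317.120 T
T = 143902.6 / 2317.120 = 62.10 °C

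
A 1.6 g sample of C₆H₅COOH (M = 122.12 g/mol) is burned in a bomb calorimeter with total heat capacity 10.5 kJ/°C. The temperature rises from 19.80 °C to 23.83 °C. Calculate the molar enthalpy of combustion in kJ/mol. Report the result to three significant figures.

ΔH = -3230 kJ/mol

ΔT = 23.83 − 19.80 = 4.03 °C
q_cal = C_cal × ΔT = 10.5 × 4.03 = 42.315 kJ
n = 1.6 / 122.12 = 0.01310 mol
q_rxn = −q_cal = -42.315 kJ
ΔH = -42.315 / 0.01310 = -3230 kJ/mol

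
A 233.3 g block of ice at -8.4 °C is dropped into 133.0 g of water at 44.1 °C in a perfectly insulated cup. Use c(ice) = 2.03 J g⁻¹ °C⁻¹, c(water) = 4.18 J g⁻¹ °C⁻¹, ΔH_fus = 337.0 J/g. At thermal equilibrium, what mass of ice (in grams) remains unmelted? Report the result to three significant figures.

Heat to warm all ice to 0 °C: 233.3×2.03×8.4 = 3978.2 J
Heat released by water cooling to 0 °C: 133.0×4.18×44.1 = 24517 J
24517 J < 3978.2 + 233.3×337.0 = 82600.3 J, so not all ice melts; final T = 0 °C.
Heat left for melting: 24517 − 3978.2 = 20538.8 J
Mass melted = 20538.8 / 337.0 = 60.95 g
Ice remaining = 233.3 − 60.95 = 172.35 g

m_ice remaining = 172 g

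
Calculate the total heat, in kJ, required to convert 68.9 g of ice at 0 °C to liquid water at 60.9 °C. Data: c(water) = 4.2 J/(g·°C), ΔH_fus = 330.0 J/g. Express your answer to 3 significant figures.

q1 (melt at 0 °C): 68.9 × 330.0 = 22737 J
q2 (heat water 0.0→60.9 °C): 68.9 × 4.2 × 60.9 = 17623 J
Total: 22737 + 17623 = 40360 J = 40.4 kJ

q = 40.4 kJ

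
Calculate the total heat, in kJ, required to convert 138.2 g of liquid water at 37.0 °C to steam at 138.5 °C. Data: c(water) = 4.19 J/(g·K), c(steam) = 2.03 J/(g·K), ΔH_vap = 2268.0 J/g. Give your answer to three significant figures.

q = 361 kJ

q1 (heat water 37.0→100.0 °C): 138.2 × 4.19 × 63.0 = 36481 J
q2 (vaporize at 100 °C): 138.2 × 2268.0 = 313438 J
q3 (heat steam 100.0→138.5 °C): 138.2 × 2.03 × 38.5 = 10801 J
Total: 36481 + 313438 + 10801 = 360720 J = 361 kJ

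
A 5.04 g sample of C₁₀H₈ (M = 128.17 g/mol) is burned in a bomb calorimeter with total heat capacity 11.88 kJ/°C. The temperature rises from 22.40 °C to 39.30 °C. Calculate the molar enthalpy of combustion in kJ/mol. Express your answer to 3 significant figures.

ΔH = -5110 kJ/mol

ΔT = 39.30 − 22.40 = 16.90 °C
q_cal = C_cal × ΔT = 11.88 × 16.90 = 200.772 kJ
n = 5.04 / 128.17 = 0.03932 mol
q_rxn = −q_cal = -200.772 kJ
ΔH = -200.772 / 0.03932 = -5106 kJ/mol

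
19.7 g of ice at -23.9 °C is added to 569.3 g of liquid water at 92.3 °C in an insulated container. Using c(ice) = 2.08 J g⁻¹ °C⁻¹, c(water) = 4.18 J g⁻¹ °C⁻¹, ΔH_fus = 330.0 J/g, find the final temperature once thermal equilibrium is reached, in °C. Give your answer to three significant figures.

T_f = 86.2 °C

Heat to bring ice to 0 °C and melt it: q₁ = 19.7×2.08×23.9 + 19.7×330.0 = 7480.3 J
Heat the water can supply cooling to 0 °C: 569.3×4.18×92.3 = 219644 J > q₁, so all ice melts.
Energy balance: 569.3×4.18×(92.3 − T) = 7480.3 + 19.7×4.18×(T − 0)
2379.674(92.3 − T) = 7480.3 + 82.346 T
219644 − 7480.3 = 2462.020 T
T = 212163.7 / 2462.020 = 86.17 °C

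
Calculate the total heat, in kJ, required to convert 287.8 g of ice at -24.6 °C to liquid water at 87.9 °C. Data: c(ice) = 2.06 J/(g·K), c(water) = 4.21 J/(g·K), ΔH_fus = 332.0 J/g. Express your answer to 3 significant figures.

q = 217 kJ

q1 (heat ice -24.6→0.0 °C): 287.8 × 2.06 × 24.6 = 14585 J
q2 (melt at 0 °C): 287.8 × 332.0 = 95550 J
q3 (heat water 0.0→87.9 °C): 287.8 × 4.21 × 87.9 = 106503 J
Total: 14585 + 95550 + 106503 = 216638 J = 217 kJ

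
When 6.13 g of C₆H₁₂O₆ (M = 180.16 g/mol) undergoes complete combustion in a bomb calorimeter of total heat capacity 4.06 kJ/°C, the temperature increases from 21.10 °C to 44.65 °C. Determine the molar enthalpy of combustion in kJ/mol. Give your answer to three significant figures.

ΔH = -2810 kJ/mol

ΔT = 44.65 − 21.10 = 23.55 °C
q_cal = C_cal × ΔT = 4.06 × 23.55 = 95.613 kJ
n = 6.13 / 180.16 = 0.03403 mol
q_rxn = −q_cal = -95.613 kJ
ΔH = -95.613 / 0.03403 = -2810 kJ/mol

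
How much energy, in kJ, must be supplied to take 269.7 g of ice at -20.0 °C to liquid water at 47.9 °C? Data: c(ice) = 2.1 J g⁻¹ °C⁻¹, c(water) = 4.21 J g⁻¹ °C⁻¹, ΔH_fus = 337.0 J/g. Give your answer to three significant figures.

q1 (heat ice -20.0→0.0 °C): 269.7 × 2.1 × 20.0 = 11327 J
q2 (melt at 0 °C): 269.7 × 337.0 = 90889 J
q3 (heat water 0.0→47.9 °C): 269.7 × 4.21 × 47.9 = 54387 J
Total: 11327 + 90889 + 54387 = 156603 J = 157 kJ

q = 157 kJ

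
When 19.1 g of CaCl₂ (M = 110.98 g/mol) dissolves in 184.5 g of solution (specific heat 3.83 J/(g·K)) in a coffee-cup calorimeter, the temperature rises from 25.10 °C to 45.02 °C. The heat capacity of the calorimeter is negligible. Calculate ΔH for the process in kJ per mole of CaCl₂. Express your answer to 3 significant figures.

ΔH = -81.8 kJ/mol

|ΔT| = |45.02 − 25.10| = 19.92 °C
|q_surr| = (184.5 × 3.83) × 19.92 = 706.635 × 19.92 = 14080 J
n(CaCl₂) = 19.1 / 110.98 = 0.1721 mol
Temperature rose, so q_rxn = −|q_surr| = -14.08 kJ
ΔH = q_rxn / n = -81.81 kJ/mol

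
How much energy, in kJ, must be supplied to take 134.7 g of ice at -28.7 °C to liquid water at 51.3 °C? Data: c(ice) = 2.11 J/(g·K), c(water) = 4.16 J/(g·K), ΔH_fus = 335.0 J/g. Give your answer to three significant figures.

q1 (heat ice -28.7→0.0 °C): 134.7 × 2.11 × 28.7 = 8157 J
q2 (melt at 0 °C): 134.7 × 335.0 = 45125 J
q3 (heat water 0.0→51.3 °C): 134.7 × 4.16 × 51.3 = 28746 J
Total: 8157 + 45125 + 28746 = 82028 J = 82.0 kJ

q = 82.0 kJ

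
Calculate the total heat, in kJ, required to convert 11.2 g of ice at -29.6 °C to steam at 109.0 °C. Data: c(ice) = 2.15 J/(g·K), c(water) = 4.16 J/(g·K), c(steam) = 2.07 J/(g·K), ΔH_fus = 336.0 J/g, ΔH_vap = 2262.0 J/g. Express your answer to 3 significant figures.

q1 (heat ice -29.6→0.0 °C): 11.2 × 2.15 × 29.6 = 713 J
q2 (melt at 0 °C): 11.2 × 336.0 = 3763 J
q3 (heat water 0.0→100.0 °C): 11.2 × 4.16 × 100.0 = 4659 J
q4 (vaporize at 100 °C): 11.2 × 2262.0 = 25334 J
q5 (heat steam 100.0→109.0 °C): 11.2 × 2.07 × 9.0 = 209 J
Total: 713 + 3763 + 4659 + 25334 + 209 = 34678 J = 34.7 kJ

q = 34.7 kJ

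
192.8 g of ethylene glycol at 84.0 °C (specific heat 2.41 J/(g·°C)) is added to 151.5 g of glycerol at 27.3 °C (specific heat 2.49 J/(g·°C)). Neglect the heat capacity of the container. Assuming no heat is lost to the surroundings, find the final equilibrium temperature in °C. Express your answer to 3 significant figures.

Heat lost by ethylene glycol = heat gained by glycerol.
(192.8)(2.41)(84.0 − T) = (151.5)(2.49)(T − 27.3)
464.648 (84.0 − T) = 377.235 (T − 27.3)
39030 − 464.648 T = 377.235 T − 10299
49329 = 841.883 T
T = 58.59 °C

T_f = 58.6 °C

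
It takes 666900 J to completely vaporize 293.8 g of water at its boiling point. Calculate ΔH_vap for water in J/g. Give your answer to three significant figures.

ΔH_vap = 2270 J/g

ΔH_vap = q / m = 666900 / 293.8 = 2270 J/g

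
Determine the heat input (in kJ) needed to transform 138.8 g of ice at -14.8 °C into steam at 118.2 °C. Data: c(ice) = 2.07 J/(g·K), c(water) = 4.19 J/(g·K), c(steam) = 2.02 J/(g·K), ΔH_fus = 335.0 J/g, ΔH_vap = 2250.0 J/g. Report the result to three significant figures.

q = 426 kJ

q1 (heat ice -14.8→0.0 °C): 138.8 × 2.07 × 14.8 = 4252 J
q2 (melt at 0 °C): 138.8 × 335.0 = 46498 J
q3 (heat water 0.0→100.0 °C): 138.8 × 4.19 × 100.0 = 58157 J
q4 (vaporize at 100 °C): 138.8 × 2250.0 = 312300 J
q5 (heat steam 100.0→118.2 °C): 138.8 × 2.02 × 18.2 = 5103 J
Total: 4252 + 46498 + 58157 + 312300 + 5103 = 426310 J = 426 kJ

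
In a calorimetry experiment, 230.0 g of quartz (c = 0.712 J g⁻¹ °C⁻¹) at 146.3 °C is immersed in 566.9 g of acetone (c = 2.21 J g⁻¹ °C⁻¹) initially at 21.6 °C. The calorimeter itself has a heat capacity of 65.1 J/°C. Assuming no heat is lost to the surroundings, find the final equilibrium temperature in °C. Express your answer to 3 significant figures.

Heat lost by quartz = heat gained by acetone + calorimeter.
(230.0)(0.712)(146.3 − T) = [(566.9)(2.21) + 65.1](T − 21.6)
163.76 (146.3 − T) = 1317.949 (T − 21.6)
23958 − 163.76 T = 1317.949 T − 28468
52426 = 1481.709 T
T = 35.38 °C

T_f = 35.4 °C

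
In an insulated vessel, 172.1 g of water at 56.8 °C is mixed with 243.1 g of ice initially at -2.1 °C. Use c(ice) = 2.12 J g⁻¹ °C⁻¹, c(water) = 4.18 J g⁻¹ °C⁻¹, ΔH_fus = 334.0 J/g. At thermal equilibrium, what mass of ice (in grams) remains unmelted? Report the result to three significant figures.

Heat to warm all ice to 0 °C: 243.1×2.12×2.1 = 1082.3 J
Heat released by water cooling to 0 °C: 172.1×4.18×56.8 = 40861 J
40861 J < 1082.3 + 243.1×334.0 = 82277.7 J, so not all ice melts; final T = 0 °C.
Heat left for melting: 40861 − 1082.3 = 39778.7 J
Mass melted = 39778.7 / 334.0 = 119.1 g
Ice remaining = 243.1 − 119.1 = 124.0 g

m_ice remaining = 124 g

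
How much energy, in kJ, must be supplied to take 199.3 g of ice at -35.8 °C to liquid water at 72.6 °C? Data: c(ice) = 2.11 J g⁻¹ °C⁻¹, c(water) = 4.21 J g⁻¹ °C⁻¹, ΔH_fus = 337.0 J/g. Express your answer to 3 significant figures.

q = 143 kJ

q1 (heat ice -35.8→0.0 °C): 199.3 × 2.11 × 35.8 = 15055 J
q2 (melt at 0 °C): 199.3 × 337.0 = 67164 J
q3 (heat water 0.0→72.6 °C): 199.3 × 4.21 × 72.6 = 60915 J
Total: 15055 + 67164 + 60915 = 143134 J = 143 kJ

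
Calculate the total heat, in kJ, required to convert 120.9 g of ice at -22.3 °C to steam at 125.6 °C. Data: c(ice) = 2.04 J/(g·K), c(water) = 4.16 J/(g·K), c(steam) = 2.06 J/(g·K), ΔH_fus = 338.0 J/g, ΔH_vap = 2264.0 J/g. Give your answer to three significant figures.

q1 (heat ice -22.3→0.0 °C): 120.9 × 2.04 × 22.3 = 5500 J
q2 (melt at 0 °C): 120.9 × 338.0 = 40864 J
q3 (heat water 0.0→100.0 °C): 120.9 × 4.16 × 100.0 = 50294 J
q4 (vaporize at 100 °C): 120.9 × 2264.0 = 273718 J
q5 (heat steam 100.0→125.6 °C): 120.9 × 2.06 × 25.6 = 6376 J
Total: 5500 + 40864 + 50294 + 273718 + 6376 = 376752 J = 377 kJ

q = 377 kJ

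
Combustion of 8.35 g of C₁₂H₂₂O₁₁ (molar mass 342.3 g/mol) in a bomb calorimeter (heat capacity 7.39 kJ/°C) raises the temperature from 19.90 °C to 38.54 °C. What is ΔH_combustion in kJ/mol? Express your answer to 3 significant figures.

ΔH = -5650 kJ/mol

ΔT = 38.54 − 19.90 = 18.64 °C
q_cal = C_cal × ΔT = 7.39 × 18.64 = 137.7496 kJ
n = 8.35 / 342.3 = 0.02439 mol
q_rxn = −q_cal = -137.7496 kJ
ΔH = -137.7496 / 0.02439 = -5648 kJ/mol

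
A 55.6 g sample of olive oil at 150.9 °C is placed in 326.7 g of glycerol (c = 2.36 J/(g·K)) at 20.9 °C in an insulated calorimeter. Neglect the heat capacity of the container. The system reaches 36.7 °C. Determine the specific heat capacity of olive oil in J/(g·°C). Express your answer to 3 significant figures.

c = 1.92 J/(g·°C)

q_gained = (326.7 × 2.36) × (36.7 − 20.9) = 12180 J
q_lost = 55.6 × c × (150.9 − 36.7) = 6349.52 c
Set equal: c = 12180 / 6349.52 = 1.92 J/(g·°C)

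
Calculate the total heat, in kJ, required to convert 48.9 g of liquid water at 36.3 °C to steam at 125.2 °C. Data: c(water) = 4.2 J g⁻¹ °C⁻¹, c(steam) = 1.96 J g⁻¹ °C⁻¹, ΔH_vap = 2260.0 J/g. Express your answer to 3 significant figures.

q = 126 kJ

q1 (heat water 36.3→100.0 °C): 48.9 × 4.2 × 63.7 = 13083 J
q2 (vaporize at 100 °C): 48.9 × 2260.0 = 110514 J
q3 (heat steam 100.0→125.2 °C): 48.9 × 1.96 × 25.2 = 2415 J
Total: 13083 + 110514 + 2415 = 126012 J = 126 kJ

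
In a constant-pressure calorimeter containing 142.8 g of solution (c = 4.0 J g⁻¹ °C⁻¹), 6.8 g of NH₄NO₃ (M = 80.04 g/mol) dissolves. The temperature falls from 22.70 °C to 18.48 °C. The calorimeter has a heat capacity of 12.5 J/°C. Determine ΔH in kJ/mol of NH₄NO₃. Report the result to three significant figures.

ΔH = 29.0 kJ/mol

|ΔT| = |18.48 − 22.70| = 4.22 °C
|q_surr| = (142.8 × 4.0 + 12.5) × 4.22 = 583.7 × 4.22 = 2463 J
n(NH₄NO₃) = 6.8 / 80.04 = 0.08496 mol
Temperature fell, so q_rxn = +|q_surr| = 2.463 kJ
ΔH = q_rxn / n = 28.99 kJ/mol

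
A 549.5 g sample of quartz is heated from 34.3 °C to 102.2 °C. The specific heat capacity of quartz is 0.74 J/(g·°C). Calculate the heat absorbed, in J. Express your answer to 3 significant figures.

q = m c ΔT = 549.5 × 0.74 × (102.2 − 34.3)
q = 549.5 × 0.74 × 67.9 = 27610 J

q = 27600 J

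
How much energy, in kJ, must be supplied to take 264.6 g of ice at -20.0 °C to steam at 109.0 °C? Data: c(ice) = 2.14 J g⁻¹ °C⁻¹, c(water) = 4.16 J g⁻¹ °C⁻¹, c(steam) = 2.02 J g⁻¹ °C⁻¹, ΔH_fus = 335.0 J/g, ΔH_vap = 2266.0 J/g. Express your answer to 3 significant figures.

q = 814 kJ

q1 (heat ice -20.0→0.0 °C): 264.6 × 2.14 × 20.0 = 11325 J
q2 (melt at 0 °C): 264.6 × 335.0 = 88641 J
q3 (heat water 0.0→100.0 °C): 264.6 × 4.16 × 100.0 = 110074 J
q4 (vaporize at 100 °C): 264.6 × 2266.0 = 599584 J
q5 (heat steam 100.0→109.0 °C): 264.6 × 2.02 × 9.0 = 4810 J
Total: 11325 + 88641 + 110074 + 599584 + 4810 = 814434 J = 814 kJ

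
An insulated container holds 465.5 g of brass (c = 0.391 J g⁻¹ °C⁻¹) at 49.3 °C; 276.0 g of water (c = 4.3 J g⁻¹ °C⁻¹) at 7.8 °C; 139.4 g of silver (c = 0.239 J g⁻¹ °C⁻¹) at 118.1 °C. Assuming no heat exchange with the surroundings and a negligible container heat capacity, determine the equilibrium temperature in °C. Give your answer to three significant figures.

Σ mᵢcᵢ(T − Tᵢ) = 0  ⇒  T = Σ mᵢcᵢTᵢ / Σ mᵢcᵢ
Σ mᵢcᵢ = 465.5×0.391 + 276.0×4.3 + 139.4×0.239 = 1402.1271
Σ mᵢcᵢTᵢ = 182.0105×49.3 + 1186.8×7.8 + 33.3166×118.1 = 22165
T = 22165 / 1402.1271 = 15.81 °C

T_f = 15.8 °C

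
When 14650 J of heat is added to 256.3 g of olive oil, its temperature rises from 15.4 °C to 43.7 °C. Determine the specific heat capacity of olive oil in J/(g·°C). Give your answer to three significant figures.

c = q / (m ΔT) = 14650 / (256.3 × 28.3)
c = 14650 / 7253.29 = 2.02 J/(g·°C)

c = 2.02 J/(g·°C)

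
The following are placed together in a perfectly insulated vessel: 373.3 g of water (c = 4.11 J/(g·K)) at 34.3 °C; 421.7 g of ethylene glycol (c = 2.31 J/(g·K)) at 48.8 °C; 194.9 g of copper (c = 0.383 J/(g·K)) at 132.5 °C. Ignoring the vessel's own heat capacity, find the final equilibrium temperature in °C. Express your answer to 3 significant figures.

T_f = 42.6 °C

Σ mᵢcᵢ(T − Tᵢ) = 0  ⇒  T = Σ mᵢcᵢTᵢ / Σ mᵢcᵢ
Σ mᵢcᵢ = 373.3×4.11 + 421.7×2.31 + 194.9×0.383 = 2583.0367
Σ mᵢcᵢTᵢ = 1534.263×34.3 + 974.127×48.8 + 74.6467×132.5 = 110050
T = 110050 / 2583.0367 = 42.60 °C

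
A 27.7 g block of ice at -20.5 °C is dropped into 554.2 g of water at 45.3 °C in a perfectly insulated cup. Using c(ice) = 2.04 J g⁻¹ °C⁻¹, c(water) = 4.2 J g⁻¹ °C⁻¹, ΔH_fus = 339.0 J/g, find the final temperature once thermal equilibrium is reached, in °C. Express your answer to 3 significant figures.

T_f = 38.8 °C

Heat to bring ice to 0 °C and melt it: q₁ = 27.7×2.04×20.5 + 27.7×339.0 = 10549 J
Heat the water can supply cooling to 0 °C: 554.2×4.2×45.3 = 105442 J > q₁, so all ice melts.
Energy balance: 554.2×4.2×(45.3 − T) = 10549 + 27.7×4.2×(T − 0)
2327.64(45.3 − T) = 10549 + 116.34 T
105442 − 10549 = 2443.98 T
T = 94893 / 2443.98 = 38.83 °C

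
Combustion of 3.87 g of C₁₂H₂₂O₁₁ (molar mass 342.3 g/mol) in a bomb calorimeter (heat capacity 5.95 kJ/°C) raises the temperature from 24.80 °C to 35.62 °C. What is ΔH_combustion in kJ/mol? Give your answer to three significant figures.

ΔT = 35.62 − 24.80 = 10.82 °C
q_cal = C_cal × ΔT = 5.95 × 10.82 = 64.379 kJ
n = 3.87 / 342.3 = 0.01131 mol
q_rxn = −q_cal = -64.379 kJ
ΔH = -64.379 / 0.01131 = -5692 kJ/mol

ΔH = -5690 kJ/mol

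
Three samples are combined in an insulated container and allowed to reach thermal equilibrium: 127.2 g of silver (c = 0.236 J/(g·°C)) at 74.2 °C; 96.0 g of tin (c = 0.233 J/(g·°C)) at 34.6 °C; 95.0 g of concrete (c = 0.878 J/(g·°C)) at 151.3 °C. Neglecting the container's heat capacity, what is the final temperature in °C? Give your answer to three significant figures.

Σ mᵢcᵢ(T − Tᵢ) = 0  ⇒  T = Σ mᵢcᵢTᵢ / Σ mᵢcᵢ
Σ mᵢcᵢ = 127.2×0.236 + 96.0×0.233 + 95.0×0.878 = 135.7972
Σ mᵢcᵢTᵢ = 30.0192×74.2 + 22.368×34.6 + 83.41×151.3 = 15621
T = 15621 / 135.7972 = 115.0 °C

T_f = 115 °C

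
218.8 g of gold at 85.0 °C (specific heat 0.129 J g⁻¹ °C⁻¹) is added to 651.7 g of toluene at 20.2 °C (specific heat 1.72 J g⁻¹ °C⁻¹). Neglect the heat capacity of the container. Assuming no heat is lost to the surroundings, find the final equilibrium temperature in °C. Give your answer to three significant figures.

T_f = 21.8 °C

Heat lost by gold = heat gained by toluene.
(218.8)(0.129)(85.0 − T) = (651.7)(1.72)(T − 20.2)
28.2252 (85.0 − T) = 1120.924 (T − 20.2)
2399.1 − 28.2252 T = 1120.924 T − 22643
25042.1 = 1149.1492 T
T = 21.79 °C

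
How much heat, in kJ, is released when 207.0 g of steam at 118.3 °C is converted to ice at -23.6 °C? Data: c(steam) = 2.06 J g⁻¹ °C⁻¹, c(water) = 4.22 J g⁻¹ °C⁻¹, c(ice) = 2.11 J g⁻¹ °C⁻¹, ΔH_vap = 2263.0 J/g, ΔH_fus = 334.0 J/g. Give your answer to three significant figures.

q = 643 kJ

q1 (cool steam 118.3→100 °C): 207.0 × 2.06 × 18.3 = 7803 J
q2 (condense at 100 °C): 207.0 × 2263.0 = 468441 J
q3 (cool water 100→0 °C): 207.0 × 4.22 × 100.0 = 87354 J
q4 (freeze at 0 °C): 207.0 × 334.0 = 69138 J
q5 (cool ice 0→-23.6 °C): 207.0 × 2.11 × 23.6 = 10308 J
Total: 7803 + 468441 + 87354 + 69138 + 10308 = 643044 J = 643 kJ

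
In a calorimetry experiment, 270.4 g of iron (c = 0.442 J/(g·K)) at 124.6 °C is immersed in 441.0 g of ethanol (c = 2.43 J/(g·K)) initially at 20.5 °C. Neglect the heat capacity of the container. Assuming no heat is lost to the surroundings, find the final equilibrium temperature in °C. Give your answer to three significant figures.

T_f = 30.9 °C

Heat lost by iron = heat gained by ethanol.
(270.4)(0.442)(124.6 − T) = (441.0)(2.43)(T − 20.5)
119.5168 (124.6 − T) = 1071.63 (T − 20.5)
14892 − 119.5168 T = 1071.63 T − 21968
36860 = 1191.1468 T
T = 30.94 °C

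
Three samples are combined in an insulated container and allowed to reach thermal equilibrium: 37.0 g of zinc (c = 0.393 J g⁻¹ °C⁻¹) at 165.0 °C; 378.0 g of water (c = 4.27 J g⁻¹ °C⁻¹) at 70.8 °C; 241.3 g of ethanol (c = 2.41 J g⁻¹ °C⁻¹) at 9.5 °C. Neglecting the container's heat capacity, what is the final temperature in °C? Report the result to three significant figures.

T_f = 55.3 °C

Σ mᵢcᵢ(T − Tᵢ) = 0  ⇒  T = Σ mᵢcᵢTᵢ / Σ mᵢcᵢ
Σ mᵢcᵢ = 37.0×0.393 + 378.0×4.27 + 241.3×2.41 = 2210.134
Σ mᵢcᵢTᵢ = 14.541×165.0 + 1614.06×70.8 + 581.533×9.5 = 122200
T = 122200 / 2210.134 = 55.29 °C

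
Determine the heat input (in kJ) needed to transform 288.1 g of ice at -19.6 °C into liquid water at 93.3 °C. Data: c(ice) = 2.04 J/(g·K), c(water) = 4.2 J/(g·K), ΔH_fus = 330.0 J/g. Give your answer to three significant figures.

q = 219 kJ

q1 (heat ice -19.6→0.0 °C): 288.1 × 2.04 × 19.6 = 11519 J
q2 (melt at 0 °C): 288.1 × 330.0 = 95073 J
q3 (heat water 0.0→93.3 °C): 288.1 × 4.2 × 93.3 = 112895 J
Total: 11519 + 95073 + 112895 = 219487 J = 219 kJ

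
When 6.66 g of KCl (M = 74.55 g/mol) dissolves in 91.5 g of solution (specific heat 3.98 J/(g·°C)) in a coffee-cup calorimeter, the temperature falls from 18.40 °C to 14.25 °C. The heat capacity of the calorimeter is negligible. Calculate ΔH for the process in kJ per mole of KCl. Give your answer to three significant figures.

ΔH = 16.9 kJ/mol

|ΔT| = |14.25 − 18.40| = 4.15 °C
|q_surr| = (91.5 × 3.98) × 4.15 = 364.17 × 4.15 = 1511 J
n(KCl) = 6.66 / 74.55 = 0.08934 mol
Temperature fell, so q_rxn = +|q_surr| = 1.511 kJ
ΔH = q_rxn / n = 16.91 kJ/mol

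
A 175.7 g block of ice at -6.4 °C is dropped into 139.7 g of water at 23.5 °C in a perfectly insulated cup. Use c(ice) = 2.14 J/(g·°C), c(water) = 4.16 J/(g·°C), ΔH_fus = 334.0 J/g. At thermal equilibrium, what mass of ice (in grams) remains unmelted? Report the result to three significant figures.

Heat to warm all ice to 0 °C: 175.7×2.14×6.4 = 2406.4 J
Heat released by water cooling to 0 °C: 139.7×4.16×23.5 = 13657 J
13657 J < 2406.4 + 175.7×334.0 = 61090.2 J, so not all ice melts; final T = 0 °C.
Heat left for melting: 13657 − 2406.4 = 11250.6 J
Mass melted = 11250.6 / 334.0 = 33.68 g
Ice remaining = 175.7 − 33.68 = 142.02 g

m_ice remaining = 142 g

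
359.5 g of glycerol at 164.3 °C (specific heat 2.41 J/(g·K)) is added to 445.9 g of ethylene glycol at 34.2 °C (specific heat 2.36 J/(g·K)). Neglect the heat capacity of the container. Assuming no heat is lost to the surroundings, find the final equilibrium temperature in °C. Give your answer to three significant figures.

Heat lost by glycerol = heat gained by ethylene glycol.
(359.5)(2.41)(164.3 − T) = (445.9)(2.36)(T − 34.2)
866.395 (164.3 − T) = 1052.324 (T − 34.2)
142350 − 866.395 T = 1052.324 T − 35989
178339 = 1918.719 T
T = 92.947 °C

T_f = 92.9 °C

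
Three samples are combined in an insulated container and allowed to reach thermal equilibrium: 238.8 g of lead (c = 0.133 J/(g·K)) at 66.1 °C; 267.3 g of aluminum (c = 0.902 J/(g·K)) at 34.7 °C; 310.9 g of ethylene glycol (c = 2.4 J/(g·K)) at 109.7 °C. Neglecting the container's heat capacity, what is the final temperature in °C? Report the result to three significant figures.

Σ mᵢcᵢ(T − Tᵢ) = 0  ⇒  T = Σ mᵢcᵢTᵢ / Σ mᵢcᵢ
Σ mᵢcᵢ = 238.8×0.133 + 267.3×0.902 + 310.9×2.4 = 1019.0250
Σ mᵢcᵢTᵢ = 31.7604×66.1 + 241.1046×34.7 + 746.16×109.7 = 92319
T = 92319 / 1019.0250 = 90.60 °C

T_f = 90.6 °C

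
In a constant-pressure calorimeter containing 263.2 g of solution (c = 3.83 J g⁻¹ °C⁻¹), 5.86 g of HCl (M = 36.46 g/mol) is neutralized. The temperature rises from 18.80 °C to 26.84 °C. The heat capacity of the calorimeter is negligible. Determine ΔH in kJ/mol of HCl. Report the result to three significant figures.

|ΔT| = |26.84 − 18.80| = 8.04 °C
|q_surr| = (263.2 × 3.83) × 8.04 = 1008.056 × 8.04 = 8105 J
n(HCl) = 5.86 / 36.46 = 0.1607 mol
Temperature rose, so q_rxn = −|q_surr| = -8.105 kJ
ΔH = q_rxn / n = -50.44 kJ/mol

ΔH = -50.4 kJ/mol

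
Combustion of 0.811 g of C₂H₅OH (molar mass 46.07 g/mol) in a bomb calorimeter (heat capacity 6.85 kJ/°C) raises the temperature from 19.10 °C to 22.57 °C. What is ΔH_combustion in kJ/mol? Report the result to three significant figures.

ΔT = 22.57 − 19.10 = 3.47 °C
q_cal = C_cal × ΔT = 6.85 × 3.47 = 23.7695 kJ
n = 0.811 / 46.07 = 0.01760 mol
q_rxn = −q_cal = -23.7695 kJ
ΔH = -23.7695 / 0.01760 = -1351 kJ/mol

ΔH = -1350 kJ/mol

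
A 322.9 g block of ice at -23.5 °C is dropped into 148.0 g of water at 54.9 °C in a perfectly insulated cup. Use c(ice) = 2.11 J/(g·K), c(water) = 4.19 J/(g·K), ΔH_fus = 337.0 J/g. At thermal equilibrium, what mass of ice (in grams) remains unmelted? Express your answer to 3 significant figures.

Heat to warm all ice to 0 °C: 322.9×2.11×23.5 = 16011 J
Heat released by water cooling to 0 °C: 148.0×4.19×54.9 = 34045 J
34045 J < 16011 + 322.9×337.0 = 124828.3 J, so not all ice melts; final T = 0 °C.
Heat left for melting: 34045 − 16011 = 18034 J
Mass melted = 18034 / 337.0 = 53.51 g
Ice remaining = 322.9 − 53.51 = 269.39 g

m_ice remaining = 269 g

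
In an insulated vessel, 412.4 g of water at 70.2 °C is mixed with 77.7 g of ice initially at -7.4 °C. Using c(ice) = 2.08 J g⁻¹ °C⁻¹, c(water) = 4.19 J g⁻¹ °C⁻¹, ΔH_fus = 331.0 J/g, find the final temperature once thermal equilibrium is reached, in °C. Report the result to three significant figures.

Heat to bring ice to 0 °C and melt it: q₁ = 77.7×2.08×7.4 + 77.7×331.0 = 26915 J
Heat the water can supply cooling to 0 °C: 412.4×4.19×70.2 = 121303 J > q₁, so all ice melts.
Energy balance: 412.4×4.19×(70.2 − T) = 26915 + 77.7×4.19×(T − 0)
1727.956(70.2 − T) = 26915 + 325.563 T
121303 − 26915 = 2053.519 T
T = 94388 / 2053.519 = 45.96 °C

T_f = 46.0 °C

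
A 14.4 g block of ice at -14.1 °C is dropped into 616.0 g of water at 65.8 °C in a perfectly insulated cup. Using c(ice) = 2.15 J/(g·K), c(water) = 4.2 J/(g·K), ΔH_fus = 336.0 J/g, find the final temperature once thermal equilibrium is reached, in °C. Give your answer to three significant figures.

T_f = 62.3 °C

Heat to bring ice to 0 °C and melt it: q₁ = 14.4×2.15×14.1 + 14.4×336.0 = 5274.9 J
Heat the water can supply cooling to 0 °C: 616.0×4.2×65.8 = 170238 J > q₁, so all ice melts.
Energy balance: 616.0×4.2×(65.8 − T) = 5274.9 + 14.4×4.2×(T − 0)
2587.2(65.8 − T) = 5274.9 + 60.48 T
170238 − 5274.9 = 2647.68 T
T = 164963.1 / 2647.68 = 62.30 °C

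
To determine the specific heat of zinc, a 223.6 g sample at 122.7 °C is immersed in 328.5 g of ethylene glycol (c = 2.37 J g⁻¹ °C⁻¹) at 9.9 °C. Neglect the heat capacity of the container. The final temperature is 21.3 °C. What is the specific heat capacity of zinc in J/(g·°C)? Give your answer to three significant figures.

q_gained = (328.5 × 2.37) × (21.3 − 9.9) = 8875 J
q_lost = 223.6 × c × (122.7 − 21.3) = 22673.04 c
Set equal: c = 8875 / 22673.04 = 0.391 J/(g·°C)

c = 0.391 J/(g·°C)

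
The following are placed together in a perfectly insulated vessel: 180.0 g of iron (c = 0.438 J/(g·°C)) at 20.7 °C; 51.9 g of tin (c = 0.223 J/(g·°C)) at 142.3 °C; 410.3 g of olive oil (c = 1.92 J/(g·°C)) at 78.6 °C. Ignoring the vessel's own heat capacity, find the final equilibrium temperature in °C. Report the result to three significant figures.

T_f = 74.2 °C

Σ mᵢcᵢ(T − Tᵢ) = 0  ⇒  T = Σ mᵢcᵢTᵢ / Σ mᵢcᵢ
Σ mᵢcᵢ = 180.0×0.438 + 51.9×0.223 + 410.3×1.92 = 878.1897
Σ mᵢcᵢTᵢ = 78.84×20.7 + 11.5737×142.3 + 787.776×78.6 = 65198
T = 65198 / 878.1897 = 74.24 °C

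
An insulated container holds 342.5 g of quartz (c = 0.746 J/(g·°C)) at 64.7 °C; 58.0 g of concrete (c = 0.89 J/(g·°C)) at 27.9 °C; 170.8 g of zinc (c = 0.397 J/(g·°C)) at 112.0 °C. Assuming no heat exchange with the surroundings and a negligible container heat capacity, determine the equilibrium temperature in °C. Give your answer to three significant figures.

Σ mᵢcᵢ(T − Tᵢ) = 0  ⇒  T = Σ mᵢcᵢTᵢ / Σ mᵢcᵢ
Σ mᵢcᵢ = 342.5×0.746 + 58.0×0.89 + 170.8×0.397 = 374.9326
Σ mᵢcᵢTᵢ = 255.505×64.7 + 51.62×27.9 + 67.8076×112.0 = 25566
T = 25566 / 374.9326 = 68.19 °C

T_f = 68.2 °C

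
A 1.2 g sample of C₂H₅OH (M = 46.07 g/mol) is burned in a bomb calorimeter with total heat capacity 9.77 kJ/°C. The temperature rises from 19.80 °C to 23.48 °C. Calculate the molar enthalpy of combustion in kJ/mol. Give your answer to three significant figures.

ΔT = 23.48 − 19.80 = 3.68 °C
q_cal = C_cal × ΔT = 9.77 × 3.68 = 35.9536 kJ
n = 1.2 / 46.07 = 0.02605 mol
q_rxn = −q_cal = -35.9536 kJ
ΔH = -35.9536 / 0.02605 = -1380 kJ/mol

ΔH = -1380 kJ/mol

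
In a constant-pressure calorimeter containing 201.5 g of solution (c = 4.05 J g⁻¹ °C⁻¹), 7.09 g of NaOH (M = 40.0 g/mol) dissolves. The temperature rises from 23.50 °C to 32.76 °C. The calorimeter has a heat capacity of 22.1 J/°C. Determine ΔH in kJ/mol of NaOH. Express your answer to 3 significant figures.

|ΔT| = |32.76 − 23.50| = 9.26 °C
|q_surr| = (201.5 × 4.05 + 22.1) × 9.26 = 838.175 × 9.26 = 7762 J
n(NaOH) = 7.09 / 40.0 = 0.1773 mol
Temperature rose, so q_rxn = −|q_surr| = -7.762 kJ
ΔH = q_rxn / n = -43.78 kJ/mol

ΔH = -43.8 kJ/mol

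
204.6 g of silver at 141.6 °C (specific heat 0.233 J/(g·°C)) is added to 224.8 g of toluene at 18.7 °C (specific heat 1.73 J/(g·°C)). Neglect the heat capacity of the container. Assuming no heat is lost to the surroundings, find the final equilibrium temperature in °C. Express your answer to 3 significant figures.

Heat lost by silver = heat gained by toluene.
(204.6)(0.233)(141.6 − T) = (224.8)(1.73)(T − 18.7)
47.6718 (141.6 − T) = 388.904 (T − 18.7)
6750.3 − 47.6718 T = 388.904 T − 7272.5
14022.8 = 436.5758 T
T = 32.12 °C

T_f = 32.1 °C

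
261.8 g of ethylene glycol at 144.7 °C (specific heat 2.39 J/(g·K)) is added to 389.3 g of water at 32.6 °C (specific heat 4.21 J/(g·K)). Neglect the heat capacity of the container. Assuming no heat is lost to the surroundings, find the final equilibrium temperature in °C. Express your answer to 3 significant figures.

Heat lost by ethylene glycol = heat gained by water.
(261.8)(2.39)(144.7 − T) = (389.3)(4.21)(T − 32.6)
625.702 (144.7 − T) = 1638.953 (T − 32.6)
90539 − 625.702 T = 1638.953 T − 53430
143969 = 2264.655 T
T = 63.57 °C

T_f = 63.6 °C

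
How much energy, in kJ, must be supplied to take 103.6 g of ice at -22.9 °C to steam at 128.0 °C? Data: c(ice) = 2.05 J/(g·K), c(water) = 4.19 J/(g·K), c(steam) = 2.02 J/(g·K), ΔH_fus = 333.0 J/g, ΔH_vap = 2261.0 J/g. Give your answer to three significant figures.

q = 323 kJ

q1 (heat ice -22.9→0.0 °C): 103.6 × 2.05 × 22.9 = 4864 J
q2 (melt at 0 °C): 103.6 × 333.0 = 34499 J
q3 (heat water 0.0→100.0 °C): 103.6 × 4.19 × 100.0 = 43408 J
q4 (vaporize at 100 °C): 103.6 × 2261.0 = 234240 J
q5 (heat steam 100.0→128.0 °C): 103.6 × 2.02 × 28.0 = 5860 J
Total: 4864 + 34499 + 43408 + 234240 + 5860 = 322871 J = 323 kJ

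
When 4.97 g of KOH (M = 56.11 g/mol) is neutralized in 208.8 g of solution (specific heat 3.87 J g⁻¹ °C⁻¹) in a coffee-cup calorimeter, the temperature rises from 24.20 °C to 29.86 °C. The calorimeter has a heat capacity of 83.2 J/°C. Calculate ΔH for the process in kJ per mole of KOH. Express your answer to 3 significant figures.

ΔH = -57.0 kJ/mol

|ΔT| = |29.86 − 24.20| = 5.66 °C
|q_surr| = (208.8 × 3.87 + 83.2) × 5.66 = 891.256 × 5.66 = 5045 J
n(KOH) = 4.97 / 56.11 = 0.08858 mol
Temperature rose, so q_rxn = −|q_surr| = -5.045 kJ
ΔH = q_rxn / n = -56.95 kJ/mol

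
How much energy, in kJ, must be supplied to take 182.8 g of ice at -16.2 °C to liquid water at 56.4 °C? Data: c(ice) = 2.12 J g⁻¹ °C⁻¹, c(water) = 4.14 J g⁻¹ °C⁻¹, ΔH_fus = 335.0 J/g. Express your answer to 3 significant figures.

q1 (heat ice -16.2→0.0 °C): 182.8 × 2.12 × 16.2 = 6278 J
q2 (melt at 0 °C): 182.8 × 335.0 = 61238 J
q3 (heat water 0.0→56.4 °C): 182.8 × 4.14 × 56.4 = 42683 J
Total: 6278 + 61238 + 42683 = 110199 J = 110 kJ

q = 110 kJ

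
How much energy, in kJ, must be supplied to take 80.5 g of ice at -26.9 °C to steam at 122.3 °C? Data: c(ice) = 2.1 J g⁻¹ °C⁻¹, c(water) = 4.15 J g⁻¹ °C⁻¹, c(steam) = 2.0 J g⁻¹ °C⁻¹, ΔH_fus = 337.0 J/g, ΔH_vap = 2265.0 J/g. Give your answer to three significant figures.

q1 (heat ice -26.9→0.0 °C): 80.5 × 2.1 × 26.9 = 4547 J
q2 (melt at 0 °C): 80.5 × 337.0 = 27129 J
q3 (heat water 0.0→100.0 °C): 80.5 × 4.15 × 100.0 = 33408 J
q4 (vaporize at 100 °C): 80.5 × 2265.0 = 182333 J
q5 (heat steam 100.0→122.3 °C): 80.5 × 2.0 × 22.3 = 3590 J
Total: 4547 + 27129 + 33408 + 182333 + 3590 = 251007 J = 251 kJ

q = 251 kJ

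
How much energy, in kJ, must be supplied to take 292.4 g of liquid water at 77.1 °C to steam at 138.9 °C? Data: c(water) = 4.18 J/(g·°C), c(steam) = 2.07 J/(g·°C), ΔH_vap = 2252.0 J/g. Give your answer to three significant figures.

q = 710 kJ

q1 (heat water 77.1→100.0 °C): 292.4 × 4.18 × 22.9 = 27989 J
q2 (vaporize at 100 °C): 292.4 × 2252.0 = 658485 J
q3 (heat steam 100.0→138.9 °C): 292.4 × 2.07 × 38.9 = 23545 J
Total: 27989 + 658485 + 23545 = 710019 J = 710 kJ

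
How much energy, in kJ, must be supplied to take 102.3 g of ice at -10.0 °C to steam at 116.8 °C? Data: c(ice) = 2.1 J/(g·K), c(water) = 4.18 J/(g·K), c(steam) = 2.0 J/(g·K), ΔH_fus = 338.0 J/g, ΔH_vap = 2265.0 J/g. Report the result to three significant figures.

q = 315 kJ

q1 (heat ice -10.0→0.0 °C): 102.3 × 2.1 × 10.0 = 2148 J
q2 (melt at 0 °C): 102.3 × 338.0 = 34577 J
q3 (heat water 0.0→100.0 °C): 102.3 × 4.18 × 100.0 = 42761 J
q4 (vaporize at 100 °C): 102.3 × 2265.0 = 231710 J
q5 (heat steam 100.0→116.8 °C): 102.3 × 2.0 × 16.8 = 3437 J
Total: 2148 + 34577 + 42761 + 231710 + 3437 = 314633 J = 315 kJ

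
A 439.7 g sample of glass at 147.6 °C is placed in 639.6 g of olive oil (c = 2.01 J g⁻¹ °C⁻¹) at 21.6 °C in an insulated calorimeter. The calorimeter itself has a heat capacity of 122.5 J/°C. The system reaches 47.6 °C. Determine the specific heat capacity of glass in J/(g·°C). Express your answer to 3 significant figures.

c = 0.833 J/(g·°C)

q_gained = (639.6 × 2.01 + 122.5) × (47.6 − 21.6) = 36610 J
q_lost = 439.7 × c × (147.6 − 47.6) = 43970 c
Set equal: c = 36610 / 43970 = 0.833 J/(g·°C)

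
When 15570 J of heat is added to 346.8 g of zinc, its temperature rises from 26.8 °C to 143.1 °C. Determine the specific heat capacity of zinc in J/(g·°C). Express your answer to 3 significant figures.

c = 0.386 J/(g·°C)

c = q / (m ΔT) = 15570 / (346.8 × 116.3)
c = 15570 / 40332.84 = 0.386 J/(g·°C)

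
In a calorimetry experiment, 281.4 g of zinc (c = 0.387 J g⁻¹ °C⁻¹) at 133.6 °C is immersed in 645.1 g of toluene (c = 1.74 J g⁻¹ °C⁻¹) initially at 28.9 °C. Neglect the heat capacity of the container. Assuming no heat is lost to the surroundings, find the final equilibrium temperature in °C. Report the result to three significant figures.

T_f = 38.2 °C

Heat lost by zinc = heat gained by toluene.
(281.4)(0.387)(133.6 − T) = (645.1)(1.74)(T − 28.9)
108.9018 (133.6 − T) = 1122.474 (T − 28.9)
14549 − 108.9018 T = 1122.474 T − 32439
46988 = 1231.3758 T
T = 38.16 °C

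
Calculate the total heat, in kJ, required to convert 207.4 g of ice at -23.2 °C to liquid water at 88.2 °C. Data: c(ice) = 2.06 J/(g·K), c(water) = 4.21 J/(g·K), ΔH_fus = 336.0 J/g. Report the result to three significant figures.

q = 157 kJ

q1 (heat ice -23.2→0.0 °C): 207.4 × 2.06 × 23.2 = 9912 J
q2 (melt at 0 °C): 207.4 × 336.0 = 69686 J
q3 (heat water 0.0→88.2 °C): 207.4 × 4.21 × 88.2 = 77012 J
Total: 9912 + 69686 + 77012 = 156610 J = 157 kJ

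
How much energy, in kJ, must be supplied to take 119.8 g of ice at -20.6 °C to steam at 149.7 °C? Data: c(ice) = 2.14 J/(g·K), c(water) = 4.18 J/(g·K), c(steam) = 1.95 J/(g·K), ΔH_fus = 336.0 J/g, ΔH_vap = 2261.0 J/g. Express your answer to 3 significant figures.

q1 (heat ice -20.6→0.0 °C): 119.8 × 2.14 × 20.6 = 5281 J
q2 (melt at 0 °C): 119.8 × 336.0 = 40253 J
q3 (heat water 0.0→100.0 °C): 119.8 × 4.18 × 100.0 = 50076 J
q4 (vaporize at 100 °C): 119.8 × 2261.0 = 270868 J
q5 (heat steam 100.0→149.7 °C): 119.8 × 1.95 × 49.7 = 11610 J
Total: 5281 + 40253 + 50076 + 270868 + 11610 = 378088 J = 378 kJ

q = 378 kJ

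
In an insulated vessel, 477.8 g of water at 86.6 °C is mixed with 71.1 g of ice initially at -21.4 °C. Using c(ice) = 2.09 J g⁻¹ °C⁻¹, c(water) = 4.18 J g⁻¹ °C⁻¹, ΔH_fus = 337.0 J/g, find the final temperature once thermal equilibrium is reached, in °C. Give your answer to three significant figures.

Heat to bring ice to 0 °C and melt it: q₁ = 71.1×2.09×21.4 + 71.1×337.0 = 27141 J
Heat the water can supply cooling to 0 °C: 477.8×4.18×86.6 = 172958 J > q₁, so all ice melts.
Energy balance: 477.8×4.18×(86.6 − T) = 27141 + 71.1×4.18×(T − 0)
1997.204(86.6 − T) = 27141 + 297.198 T
172958 − 27141 = 2294.402 T
T = 145817 / 2294.402 = 63.55 °C

T_f = 63.6 °C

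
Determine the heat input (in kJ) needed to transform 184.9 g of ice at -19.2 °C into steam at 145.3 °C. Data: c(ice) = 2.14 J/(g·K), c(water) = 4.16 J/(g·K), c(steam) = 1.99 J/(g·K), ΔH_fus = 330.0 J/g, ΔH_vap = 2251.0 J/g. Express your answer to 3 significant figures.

q1 (heat ice -19.2→0.0 °C): 184.9 × 2.14 × 19.2 = 7597 J
q2 (melt at 0 °C): 184.9 × 330.0 = 61017 J
q3 (heat water 0.0→100.0 °C): 184.9 × 4.16 × 100.0 = 76918 J
q4 (vaporize at 100 °C): 184.9 × 2251.0 = 416210 J
q5 (heat steam 100.0→145.3 °C): 184.9 × 1.99 × 45.3 = 16668 J
Total: 7597 + 61017 + 76918 + 416210 + 16668 = 578410 J = 578 kJ

q = 578 kJ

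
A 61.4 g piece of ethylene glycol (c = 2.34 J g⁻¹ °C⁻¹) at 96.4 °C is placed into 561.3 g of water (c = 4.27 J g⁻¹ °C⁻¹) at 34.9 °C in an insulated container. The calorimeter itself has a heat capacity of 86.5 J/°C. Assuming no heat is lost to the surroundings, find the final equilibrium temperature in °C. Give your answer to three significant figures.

Heat lost by ethylene glycol = heat gained by water + calorimeter.
(61.4)(2.34)(96.4 − T) = [(561.3)(4.27) + 86.5](T − 34.9)
143.676 (96.4 − T) = 2483.251 (T − 34.9)
13850 − 143.676 T = 2483.251 T − 86665
100515 = 2626.927 T
T = 38.26 °C

T_f = 38.3 °C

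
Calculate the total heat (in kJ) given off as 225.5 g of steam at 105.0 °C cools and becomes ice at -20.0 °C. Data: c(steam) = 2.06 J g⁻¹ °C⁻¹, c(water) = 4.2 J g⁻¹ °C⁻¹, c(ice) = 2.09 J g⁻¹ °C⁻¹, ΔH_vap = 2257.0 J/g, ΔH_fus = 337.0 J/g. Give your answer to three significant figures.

q = 691 kJ

q1 (cool steam 105.0→100 °C): 225.5 × 2.06 × 5.0 = 2323 J
q2 (condense at 100 °C): 225.5 × 2257.0 = 508954 J
q3 (cool water 100→0 °C): 225.5 × 4.2 × 100.0 = 94710 J
q4 (freeze at 0 °C): 225.5 × 337.0 = 75994 J
q5 (cool ice 0→-20.0 °C): 225.5 × 2.09 × 20.0 = 9426 J
Total: 2323 + 508954 + 94710 + 75994 + 9426 = 691407 J = 691 kJ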